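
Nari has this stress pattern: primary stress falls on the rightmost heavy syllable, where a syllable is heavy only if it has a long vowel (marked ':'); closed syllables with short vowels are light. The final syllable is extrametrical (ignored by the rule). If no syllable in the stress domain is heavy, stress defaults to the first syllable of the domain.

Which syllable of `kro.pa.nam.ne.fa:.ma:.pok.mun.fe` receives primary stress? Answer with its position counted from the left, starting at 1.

6

The final syllable (9, fe) is extrametrical; the stress domain is syllables 1–8.
Weights: 1 kro L, 2 pa L, 3 nam L, 4 ne L, 5 fa: H, 6 ma: H, 7 pok L, 8 mun L.
Heavy syllables in the domain: 5, 6. The rightmost is syllable 6 (ma:).
Primary stress: syllable 6 → kro.pa.nam.ne.fa:.ˈma:.pok.mun.fe.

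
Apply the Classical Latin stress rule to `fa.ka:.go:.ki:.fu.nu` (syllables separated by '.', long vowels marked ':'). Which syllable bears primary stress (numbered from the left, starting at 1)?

4

Classical Latin: stress the penult if heavy (long vowel or closed), else the antepenult.
Weights: 4 ki: H, 5 fu L, 6 nu L.
The penult (syllable 5, fu) is light, so stress falls on the antepenult (syllable 4, ki:).
Stress on syllable 4: fa.ka:.go:.ˈki:.fu.nu.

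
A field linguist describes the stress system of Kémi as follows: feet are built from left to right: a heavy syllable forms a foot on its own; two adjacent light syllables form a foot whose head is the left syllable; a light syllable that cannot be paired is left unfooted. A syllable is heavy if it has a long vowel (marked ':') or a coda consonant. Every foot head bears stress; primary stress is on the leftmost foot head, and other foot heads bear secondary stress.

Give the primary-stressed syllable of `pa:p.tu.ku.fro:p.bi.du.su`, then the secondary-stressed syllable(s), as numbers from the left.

primary 1, secondary 2, 4, 5

Weights: 1 pa:p H, 2 tu L, 3 ku L, 4 fro:p H, 5 bi L, 6 du L, 7 su L.
Parse left to right (heavy = foot alone; LL = one foot; stranded L unfooted): (ˈpa:p) (ˈtu.ku) (ˈfro:p) (ˈbi.du) su.
Foot heads: 1, 2, 4, 5.
Primary stress on the leftmost head = syllable 1.
Secondary stress on 2, 4, 5: ˈpa:p.ˌtu.ku.ˌfro:p.ˌbi.du.su.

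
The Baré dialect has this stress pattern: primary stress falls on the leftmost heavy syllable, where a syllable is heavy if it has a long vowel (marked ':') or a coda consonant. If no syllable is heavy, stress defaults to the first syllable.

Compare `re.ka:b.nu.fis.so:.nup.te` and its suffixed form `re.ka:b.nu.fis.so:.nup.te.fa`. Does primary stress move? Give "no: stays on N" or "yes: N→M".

Base `re.ka:b.nu.fis.so:.nup.te` (7 syllables):
  Weights: 1 re L, 2 ka:b H, 3 nu L, 4 fis H, 5 so: H, 6 nup H, 7 te L.
  Heavy syllables in the domain: 2, 4, 5, 6. The leftmost is syllable 2 (ka:b).
  → primary stress on syllable 2.
Suffixed `re.ka:b.nu.fis.so:.nup.te.fa` (8 syllables):
  Weights: 1 re L, 2 ka:b H, 3 nu L, 4 fis H, 5 so: H, 6 nup H, 7 te L, 8 fa L.
  Heavy syllables in the domain: 2, 4, 5, 6. The leftmost is syllable 2 (ka:b).
  → primary stress on syllable 2.

no: stays on 2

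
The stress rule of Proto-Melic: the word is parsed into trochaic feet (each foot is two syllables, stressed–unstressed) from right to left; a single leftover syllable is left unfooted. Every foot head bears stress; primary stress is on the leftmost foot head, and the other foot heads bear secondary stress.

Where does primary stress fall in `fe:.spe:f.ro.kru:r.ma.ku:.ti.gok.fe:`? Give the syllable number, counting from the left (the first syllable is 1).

Parse right to left into trochaic (ˈσσ) feet: fe: (ˈspe:f.ro) (ˈkru:r.ma) (ˈku:.ti) (ˈgok.fe:). Syllable 1 is left unfooted.
Foot heads (stressed positions): 2, 4, 6, 8.
End Rule Leftmost: primary stress on the leftmost head = syllable 2.
Primary stress: syllable 2 → fe:.ˈspe:f.ro.kru:r.ma.ku:.ti.gok.fe:.

2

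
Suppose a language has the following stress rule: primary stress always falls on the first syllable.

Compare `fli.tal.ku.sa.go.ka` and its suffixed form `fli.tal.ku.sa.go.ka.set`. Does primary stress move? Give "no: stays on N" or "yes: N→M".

Base `fli.tal.ku.sa.go.ka` (6 syllables):
  The word has 6 syllables; the first syllable is syllable 1 (fli).
  → primary stress on syllable 1.
Suffixed `fli.tal.ku.sa.go.ka.set` (7 syllables):
  The word has 7 syllables; the first syllable is syllable 1 (fli).
  → primary stress on syllable 1.

no: stays on 1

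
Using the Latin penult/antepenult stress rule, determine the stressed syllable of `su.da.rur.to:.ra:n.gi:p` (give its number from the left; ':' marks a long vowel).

Classical Latin: stress the penult if heavy (long vowel or closed), else the antepenult.
Weights: 4 to: H, 5 ra:n H, 6 gi:p H.
The penult (syllable 5, ra:n) is heavy, so it takes stress.
Stress on syllable 5: su.da.rur.to:.ˈra:n.gi:p.

5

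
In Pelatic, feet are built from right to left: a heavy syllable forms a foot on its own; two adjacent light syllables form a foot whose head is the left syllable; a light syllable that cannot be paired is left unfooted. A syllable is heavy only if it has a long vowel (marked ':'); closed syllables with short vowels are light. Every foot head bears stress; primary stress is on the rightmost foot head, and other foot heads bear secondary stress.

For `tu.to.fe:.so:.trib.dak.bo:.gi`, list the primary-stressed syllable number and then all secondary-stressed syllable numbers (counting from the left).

Weights: 1 tu L, 2 to L, 3 fe: H, 4 so: H, 5 trib L, 6 dak L, 7 bo: H, 8 gi L.
Parse right to left (heavy = foot alone; LL = one foot; stranded L unfooted): (ˈtu.to) (ˈfe:) (ˈso:) (ˈtrib.dak) (ˈbo:) gi.
Foot heads: 1, 3, 4, 5, 7.
Primary stress on the rightmost head = syllable 7.
Secondary stress on 1, 3, 4, 5: ˌtu.to.ˌfe:.ˌso:.ˌtrib.dak.ˈbo:.gi.

primary 7, secondary 1, 3, 4, 5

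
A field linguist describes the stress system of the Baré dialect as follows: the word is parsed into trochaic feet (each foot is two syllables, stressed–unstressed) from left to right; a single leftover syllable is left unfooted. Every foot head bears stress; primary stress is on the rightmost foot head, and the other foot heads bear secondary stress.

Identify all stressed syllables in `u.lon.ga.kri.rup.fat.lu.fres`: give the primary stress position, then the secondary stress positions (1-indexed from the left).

Parse left to right into trochaic (ˈσσ) feet: (ˈu.lon) (ˈga.kri) (ˈrup.fat) (ˈlu.fres).
Foot heads (stressed positions): 1, 3, 5, 7.
End Rule Rightmost: primary stress on the rightmost head = syllable 7.
Secondary stress on 1, 3, 5: ˌu.lon.ˌga.kri.ˌrup.fat.ˈlu.fres.

primary 7, secondary 1, 3, 5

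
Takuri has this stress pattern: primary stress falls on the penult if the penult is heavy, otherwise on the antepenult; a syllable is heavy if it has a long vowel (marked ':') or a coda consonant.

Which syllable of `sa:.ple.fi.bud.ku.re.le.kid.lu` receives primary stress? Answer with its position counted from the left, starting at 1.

8

Weights: 7 le L, 8 kid H, 9 lu L.
The penult (syllable 8, kid) is heavy, so it takes stress.
Primary stress: syllable 8 → sa:.ple.fi.bud.ku.re.le.ˈkid.lu.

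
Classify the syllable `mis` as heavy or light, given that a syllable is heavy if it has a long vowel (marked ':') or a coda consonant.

`mis`: short vowel, closed (coda /s/). Closed → heavy.

heavy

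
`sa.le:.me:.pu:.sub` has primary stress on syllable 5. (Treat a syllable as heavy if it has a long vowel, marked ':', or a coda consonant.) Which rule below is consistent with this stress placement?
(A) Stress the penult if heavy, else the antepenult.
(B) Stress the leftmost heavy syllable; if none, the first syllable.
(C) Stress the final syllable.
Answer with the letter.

C

Rule A → syllable 4 (observed: 5).
Rule B → syllable 2 (observed: 5).
Rule C → syllable 5 ✓.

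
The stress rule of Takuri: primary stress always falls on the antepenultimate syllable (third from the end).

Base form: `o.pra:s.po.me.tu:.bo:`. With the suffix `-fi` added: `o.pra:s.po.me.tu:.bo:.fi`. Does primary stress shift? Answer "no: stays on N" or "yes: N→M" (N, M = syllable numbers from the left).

Base `o.pra:s.po.me.tu:.bo:` (6 syllables):
  The word has 6 syllables; the antepenultimate syllable (third from the end) is syllable 4 (me).
  → primary stress on syllable 4.
Suffixed `o.pra:s.po.me.tu:.bo:.fi` (7 syllables):
  The word has 7 syllables; the antepenultimate syllable (third from the end) is syllable 5 (tu:).
  → primary stress on syllable 5.

yes: 4→5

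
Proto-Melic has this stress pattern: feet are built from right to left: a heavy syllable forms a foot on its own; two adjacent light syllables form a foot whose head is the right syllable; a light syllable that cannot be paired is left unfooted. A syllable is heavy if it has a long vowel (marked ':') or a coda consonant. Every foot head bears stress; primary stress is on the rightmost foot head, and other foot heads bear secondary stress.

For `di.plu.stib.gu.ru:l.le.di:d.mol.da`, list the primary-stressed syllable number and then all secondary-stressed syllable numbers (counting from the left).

Weights: 1 di L, 2 plu L, 3 stib H, 4 gu L, 5 ru:l H, 6 le L, 7 di:d H, 8 mol H, 9 da L.
Parse right to left (heavy = foot alone; LL = one foot; stranded L unfooted): (di.ˈplu) (ˈstib) gu (ˈru:l) le (ˈdi:d) (ˈmol) da.
Foot heads: 2, 3, 5, 7, 8.
Primary stress on the rightmost head = syllable 8.
Secondary stress on 2, 3, 5, 7: di.ˌplu.ˌstib.gu.ˌru:l.le.ˌdi:d.ˈmol.da.

primary 8, secondary 2, 3, 5, 7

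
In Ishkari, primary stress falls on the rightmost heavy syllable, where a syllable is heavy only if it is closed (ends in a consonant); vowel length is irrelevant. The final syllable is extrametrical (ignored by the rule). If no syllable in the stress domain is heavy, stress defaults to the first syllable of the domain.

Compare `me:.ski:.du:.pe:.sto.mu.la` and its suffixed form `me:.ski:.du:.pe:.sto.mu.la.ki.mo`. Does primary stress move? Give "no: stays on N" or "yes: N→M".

no: stays on 1

Base `me:.ski:.du:.pe:.sto.mu.la` (7 syllables):
  The final syllable (7, la) is extrametrical; the stress domain is syllables 1–6.
  Weights: 1 me: L, 2 ski: L, 3 du: L, 4 pe: L, 5 sto L, 6 mu L.
  No heavy syllable in the domain; default to the first syllable of the domain = syllable 1.
  → primary stress on syllable 1.
Suffixed `me:.ski:.du:.pe:.sto.mu.la.ki.mo` (9 syllables):
  The final syllable (9, mo) is extrametrical; the stress domain is syllables 1–8.
  Weights: 1 me: L, 2 ski: L, 3 du: L, 4 pe: L, 5 sto L, 6 mu L, 7 la L, 8 ki L.
  No heavy syllable in the domain; default to the first syllable of the domain = syllable 1.
  → primary stress on syllable 1.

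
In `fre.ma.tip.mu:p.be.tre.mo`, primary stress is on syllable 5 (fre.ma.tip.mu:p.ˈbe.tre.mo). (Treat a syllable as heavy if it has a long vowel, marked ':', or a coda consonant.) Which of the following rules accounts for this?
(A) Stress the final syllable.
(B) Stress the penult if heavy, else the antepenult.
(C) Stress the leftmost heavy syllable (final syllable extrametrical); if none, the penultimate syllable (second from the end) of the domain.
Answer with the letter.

B

Rule A → syllable 7 (observed: 5).
Rule B → syllable 5 ✓.
Rule C → syllable 3 (observed: 5).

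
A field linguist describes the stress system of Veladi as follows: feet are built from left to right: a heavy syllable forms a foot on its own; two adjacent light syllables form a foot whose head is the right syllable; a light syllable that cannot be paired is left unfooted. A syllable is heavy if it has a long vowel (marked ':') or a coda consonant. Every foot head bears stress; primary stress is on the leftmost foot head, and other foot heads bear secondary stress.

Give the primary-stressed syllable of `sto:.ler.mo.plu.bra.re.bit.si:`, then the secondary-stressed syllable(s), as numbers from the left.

primary 1, secondary 2, 4, 6, 7, 8

Weights: 1 sto: H, 2 ler H, 3 mo L, 4 plu L, 5 bra L, 6 re L, 7 bit H, 8 si: H.
Parse left to right (heavy = foot alone; LL = one foot; stranded L unfooted): (ˈsto:) (ˈler) (mo.ˈplu) (bra.ˈre) (ˈbit) (ˈsi:).
Foot heads: 1, 2, 4, 6, 7, 8.
Primary stress on the leftmost head = syllable 1.
Secondary stress on 2, 4, 6, 7, 8: ˈsto:.ˌler.mo.ˌplu.bra.ˌre.ˌbit.ˌsi:.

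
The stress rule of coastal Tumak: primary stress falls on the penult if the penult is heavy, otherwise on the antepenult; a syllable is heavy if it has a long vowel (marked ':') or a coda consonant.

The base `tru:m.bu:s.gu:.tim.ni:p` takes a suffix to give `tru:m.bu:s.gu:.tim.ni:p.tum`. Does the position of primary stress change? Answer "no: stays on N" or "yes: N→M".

Base `tru:m.bu:s.gu:.tim.ni:p` (5 syllables):
  Weights: 3 gu: H, 4 tim H, 5 ni:p H.
  The penult (syllable 4, tim) is heavy, so it takes stress.
  → primary stress on syllable 4.
Suffixed `tru:m.bu:s.gu:.tim.ni:p.tum` (6 syllables):
  Weights: 4 tim H, 5 ni:p H, 6 tum H.
  The penult (syllable 5, ni:p) is heavy, so it takes stress.
  → primary stress on syllable 5.

yes: 4→5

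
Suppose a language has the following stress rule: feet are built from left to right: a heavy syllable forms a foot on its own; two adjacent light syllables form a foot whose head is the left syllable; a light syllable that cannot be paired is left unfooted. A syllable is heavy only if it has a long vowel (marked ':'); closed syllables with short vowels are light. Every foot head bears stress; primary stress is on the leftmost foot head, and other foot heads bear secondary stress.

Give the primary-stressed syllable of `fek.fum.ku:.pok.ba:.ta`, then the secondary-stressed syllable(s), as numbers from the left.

Weights: 1 fek L, 2 fum L, 3 ku: H, 4 pok L, 5 ba: H, 6 ta L.
Parse left to right (heavy = foot alone; LL = one foot; stranded L unfooted): (ˈfek.fum) (ˈku:) pok (ˈba:) ta.
Foot heads: 1, 3, 5.
Primary stress on the leftmost head = syllable 1.
Secondary stress on 3, 5: ˈfek.fum.ˌku:.pok.ˌba:.ta.

primary 1, secondary 3, 5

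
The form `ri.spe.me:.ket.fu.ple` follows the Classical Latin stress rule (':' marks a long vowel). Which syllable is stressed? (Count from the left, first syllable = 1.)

Classical Latin: stress the penult if heavy (long vowel or closed), else the antepenult.
Weights: 4 ket H, 5 fu L, 6 ple L.
The penult (syllable 5, fu) is light, so stress falls on the antepenult (syllable 4, ket).
Stress on syllable 4: ri.spe.me:.ˈket.fu.ple.

4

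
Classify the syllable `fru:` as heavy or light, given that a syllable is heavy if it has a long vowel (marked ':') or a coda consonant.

heavy

`fru:`: long vowel, open (no coda). Long vowel → heavy.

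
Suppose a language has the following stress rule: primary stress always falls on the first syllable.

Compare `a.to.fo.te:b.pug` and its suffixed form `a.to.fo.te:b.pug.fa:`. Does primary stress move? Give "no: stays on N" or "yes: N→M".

Base `a.to.fo.te:b.pug` (5 syllables):
  The word has 5 syllables; the first syllable is syllable 1 (a).
  → primary stress on syllable 1.
Suffixed `a.to.fo.te:b.pug.fa:` (6 syllables):
  The word has 6 syllables; the first syllable is syllable 1 (a).
  → primary stress on syllable 1.

no: stays on 1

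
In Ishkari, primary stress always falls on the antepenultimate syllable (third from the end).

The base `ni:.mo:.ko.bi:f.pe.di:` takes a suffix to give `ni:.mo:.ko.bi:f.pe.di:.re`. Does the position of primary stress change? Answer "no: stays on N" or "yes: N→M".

Base `ni:.mo:.ko.bi:f.pe.di:` (6 syllables):
  The word has 6 syllables; the antepenultimate syllable (third from the end) is syllable 4 (bi:f).
  → primary stress on syllable 4.
Suffixed `ni:.mo:.ko.bi:f.pe.di:.re` (7 syllables):
  The word has 7 syllables; the antepenultimate syllable (third from the end) is syllable 5 (pe).
  → primary stress on syllable 5.

yes: 4→5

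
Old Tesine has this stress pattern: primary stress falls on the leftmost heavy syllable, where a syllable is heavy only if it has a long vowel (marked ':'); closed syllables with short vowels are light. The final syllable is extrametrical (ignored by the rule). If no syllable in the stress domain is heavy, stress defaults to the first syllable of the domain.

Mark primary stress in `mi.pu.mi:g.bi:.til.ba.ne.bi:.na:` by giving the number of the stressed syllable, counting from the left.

3

The final syllable (9, na:) is extrametrical; the stress domain is syllables 1–8.
Weights: 1 mi L, 2 pu L, 3 mi:g H, 4 bi: H, 5 til L, 6 ba L, 7 ne L, 8 bi: H.
Heavy syllables in the domain: 3, 4, 8. The leftmost is syllable 3 (mi:g).
Primary stress: syllable 3 → mi.pu.ˈmi:g.bi:.til.ba.ne.bi:.na:.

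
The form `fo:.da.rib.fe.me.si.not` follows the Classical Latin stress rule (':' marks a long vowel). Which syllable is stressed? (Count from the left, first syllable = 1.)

Classical Latin: stress the penult if heavy (long vowel or closed), else the antepenult.
Weights: 5 me L, 6 si L, 7 not H.
The penult (syllable 6, si) is light, so stress falls on the antepenult (syllable 5, me).
Stress on syllable 5: fo:.da.rib.fe.ˈme.si.not.

5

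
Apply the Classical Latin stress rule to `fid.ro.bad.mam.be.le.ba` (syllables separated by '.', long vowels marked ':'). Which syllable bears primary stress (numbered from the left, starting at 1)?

5

Classical Latin: stress the penult if heavy (long vowel or closed), else the antepenult.
Weights: 5 be L, 6 le L, 7 ba L.
The penult (syllable 6, le) is light, so stress falls on the antepenult (syllable 5, be).
Stress on syllable 5: fid.ro.bad.mam.ˈbe.le.ba.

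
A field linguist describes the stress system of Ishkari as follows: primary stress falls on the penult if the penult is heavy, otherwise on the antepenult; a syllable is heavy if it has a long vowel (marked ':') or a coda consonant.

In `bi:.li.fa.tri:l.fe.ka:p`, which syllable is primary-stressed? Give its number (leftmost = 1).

Weights: 4 tri:l H, 5 fe L, 6 ka:p H.
The penult (syllable 5, fe) is light, so stress falls on the antepenult (syllable 4, tri:l).
Primary stress: syllable 4 → bi:.li.fa.ˈtri:l.fe.ka:p.

4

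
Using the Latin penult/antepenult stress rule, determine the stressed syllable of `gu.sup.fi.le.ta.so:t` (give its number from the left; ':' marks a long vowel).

Classical Latin: stress the penult if heavy (long vowel or closed), else the antepenult.
Weights: 4 le L, 5 ta L, 6 so:t H.
The penult (syllable 5, ta) is light, so stress falls on the antepenult (syllable 4, le).
Stress on syllable 4: gu.sup.fi.ˈle.ta.so:t.

4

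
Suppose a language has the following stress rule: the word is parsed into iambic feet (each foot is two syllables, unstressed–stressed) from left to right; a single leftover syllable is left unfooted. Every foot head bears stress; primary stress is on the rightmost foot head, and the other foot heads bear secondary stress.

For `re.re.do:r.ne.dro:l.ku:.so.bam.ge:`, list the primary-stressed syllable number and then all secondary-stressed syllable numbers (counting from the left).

primary 8, secondary 2, 4, 6

Parse left to right into iambic (σˈσ) feet: (re.ˈre) (do:r.ˈne) (dro:l.ˈku:) (so.ˈbam) ge:. Syllable 9 is left unfooted.
Foot heads (stressed positions): 2, 4, 6, 8.
End Rule Rightmost: primary stress on the rightmost head = syllable 8.
Secondary stress on 2, 4, 6: re.ˌre.do:r.ˌne.dro:l.ˌku:.so.ˈbam.ge:.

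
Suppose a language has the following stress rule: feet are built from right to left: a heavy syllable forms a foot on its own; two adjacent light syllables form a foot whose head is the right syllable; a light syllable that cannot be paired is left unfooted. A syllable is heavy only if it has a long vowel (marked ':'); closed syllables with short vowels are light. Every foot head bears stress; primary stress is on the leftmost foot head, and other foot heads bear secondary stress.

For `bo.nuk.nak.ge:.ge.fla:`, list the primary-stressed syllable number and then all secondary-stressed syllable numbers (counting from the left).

primary 3, secondary 4, 6

Weights: 1 bo L, 2 nuk L, 3 nak L, 4 ge: H, 5 ge L, 6 fla: H.
Parse right to left (heavy = foot alone; LL = one foot; stranded L unfooted): bo (nuk.ˈnak) (ˈge:) ge (ˈfla:).
Foot heads: 3, 4, 6.
Primary stress on the leftmost head = syllable 3.
Secondary stress on 4, 6: bo.nuk.ˈnak.ˌge:.ge.ˌfla:.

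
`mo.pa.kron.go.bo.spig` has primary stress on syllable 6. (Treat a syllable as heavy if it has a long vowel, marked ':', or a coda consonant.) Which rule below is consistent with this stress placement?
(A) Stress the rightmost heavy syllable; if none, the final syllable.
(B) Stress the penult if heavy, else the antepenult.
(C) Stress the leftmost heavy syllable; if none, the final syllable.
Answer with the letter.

A

Rule A → syllable 6 ✓.
Rule B → syllable 4 (observed: 6).
Rule C → syllable 3 (observed: 6).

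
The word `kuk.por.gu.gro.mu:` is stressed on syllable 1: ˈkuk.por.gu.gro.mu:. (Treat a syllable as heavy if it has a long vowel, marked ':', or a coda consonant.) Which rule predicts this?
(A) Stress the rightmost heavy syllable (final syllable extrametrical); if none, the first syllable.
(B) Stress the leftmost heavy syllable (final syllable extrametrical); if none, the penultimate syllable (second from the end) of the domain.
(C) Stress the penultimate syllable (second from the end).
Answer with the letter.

B

Rule A → syllable 2 (observed: 1).
Rule B → syllable 1 ✓.
Rule C → syllable 4 (observed: 1).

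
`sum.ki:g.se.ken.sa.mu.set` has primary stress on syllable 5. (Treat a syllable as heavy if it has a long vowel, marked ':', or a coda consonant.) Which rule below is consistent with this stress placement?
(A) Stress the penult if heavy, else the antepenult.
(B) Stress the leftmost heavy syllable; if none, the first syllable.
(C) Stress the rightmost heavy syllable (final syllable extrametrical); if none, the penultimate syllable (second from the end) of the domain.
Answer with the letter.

Rule A → syllable 5 ✓.
Rule B → syllable 1 (observed: 5).
Rule C → syllable 4 (observed: 5).

A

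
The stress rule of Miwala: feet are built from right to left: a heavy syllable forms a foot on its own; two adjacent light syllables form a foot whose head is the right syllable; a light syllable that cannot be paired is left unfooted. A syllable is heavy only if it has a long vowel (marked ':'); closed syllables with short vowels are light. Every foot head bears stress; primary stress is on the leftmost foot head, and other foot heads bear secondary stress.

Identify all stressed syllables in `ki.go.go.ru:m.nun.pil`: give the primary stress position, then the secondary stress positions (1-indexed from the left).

Weights: 1 ki L, 2 go L, 3 go L, 4 ru:m H, 5 nun L, 6 pil L.
Parse right to left (heavy = foot alone; LL = one foot; stranded L unfooted): ki (go.ˈgo) (ˈru:m) (nun.ˈpil).
Foot heads: 3, 4, 6.
Primary stress on the leftmost head = syllable 3.
Secondary stress on 4, 6: ki.go.ˈgo.ˌru:m.nun.ˌpil.

primary 3, secondary 4, 6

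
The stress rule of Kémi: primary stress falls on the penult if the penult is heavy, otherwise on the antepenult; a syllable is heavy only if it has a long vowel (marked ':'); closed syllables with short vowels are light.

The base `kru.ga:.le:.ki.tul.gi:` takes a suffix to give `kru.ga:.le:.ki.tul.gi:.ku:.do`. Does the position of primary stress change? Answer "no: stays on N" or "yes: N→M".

yes: 4→7

Base `kru.ga:.le:.ki.tul.gi:` (6 syllables):
  Weights: 4 ki L, 5 tul L, 6 gi: H.
  The penult (syllable 5, tul) is light, so stress falls on the antepenult (syllable 4, ki).
  → primary stress on syllable 4.
Suffixed `kru.ga:.le:.ki.tul.gi:.ku:.do` (8 syllables):
  Weights: 6 gi: H, 7 ku: H, 8 do L.
  The penult (syllable 7, ku:) is heavy, so it takes stress.
  → primary stress on syllable 7.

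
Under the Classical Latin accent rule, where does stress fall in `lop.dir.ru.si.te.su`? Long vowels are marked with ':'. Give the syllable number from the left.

Classical Latin: stress the penult if heavy (long vowel or closed), else the antepenult.
Weights: 4 si L, 5 te L, 6 su L.
The penult (syllable 5, te) is light, so stress falls on the antepenult (syllable 4, si).
Stress on syllable 4: lop.dir.ru.ˈsi.te.su.

4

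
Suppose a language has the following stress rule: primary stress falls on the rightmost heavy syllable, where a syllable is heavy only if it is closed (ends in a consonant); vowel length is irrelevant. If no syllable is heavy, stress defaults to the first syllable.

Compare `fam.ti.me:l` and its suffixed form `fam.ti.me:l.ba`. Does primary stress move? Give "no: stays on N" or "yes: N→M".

Base `fam.ti.me:l` (3 syllables):
  Weights: 1 fam H, 2 ti L, 3 me:l H.
  Heavy syllables in the domain: 1, 3. The rightmost is syllable 3 (me:l).
  → primary stress on syllable 3.
Suffixed `fam.ti.me:l.ba` (4 syllables):
  Weights: 1 fam H, 2 ti L, 3 me:l H, 4 ba L.
  Heavy syllables in the domain: 1, 3. The rightmost is syllable 3 (me:l).
  → primary stress on syllable 3.

no: stays on 3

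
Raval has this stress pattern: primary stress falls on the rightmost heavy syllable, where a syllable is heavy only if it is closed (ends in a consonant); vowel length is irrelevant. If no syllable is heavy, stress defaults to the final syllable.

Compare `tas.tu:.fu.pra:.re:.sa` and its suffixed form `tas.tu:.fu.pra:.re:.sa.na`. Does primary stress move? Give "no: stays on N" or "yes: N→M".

Base `tas.tu:.fu.pra:.re:.sa` (6 syllables):
  Weights: 1 tas H, 2 tu: L, 3 fu L, 4 pra: L, 5 re: L, 6 sa L.
  Heavy syllables in the domain: 1. The rightmost is syllable 1 (tas).
  → primary stress on syllable 1.
Suffixed `tas.tu:.fu.pra:.re:.sa.na` (7 syllables):
  Weights: 1 tas H, 2 tu: L, 3 fu L, 4 pra: L, 5 re: L, 6 sa L, 7 na L.
  Heavy syllables in the domain: 1. The rightmost is syllable 1 (tas).
  → primary stress on syllable 1.

no: stays on 1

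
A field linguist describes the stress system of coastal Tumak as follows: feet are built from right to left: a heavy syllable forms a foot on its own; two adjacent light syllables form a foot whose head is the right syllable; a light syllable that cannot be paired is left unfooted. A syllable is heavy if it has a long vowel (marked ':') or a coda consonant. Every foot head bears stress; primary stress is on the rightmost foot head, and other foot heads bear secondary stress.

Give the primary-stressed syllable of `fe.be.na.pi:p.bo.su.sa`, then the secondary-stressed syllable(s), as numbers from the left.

primary 7, secondary 3, 4

Weights: 1 fe L, 2 be L, 3 na L, 4 pi:p H, 5 bo L, 6 su L, 7 sa L.
Parse right to left (heavy = foot alone; LL = one foot; stranded L unfooted): fe (be.ˈna) (ˈpi:p) bo (su.ˈsa).
Foot heads: 3, 4, 7.
Primary stress on the rightmost head = syllable 7.
Secondary stress on 3, 4: fe.be.ˌna.ˌpi:p.bo.su.ˈsa.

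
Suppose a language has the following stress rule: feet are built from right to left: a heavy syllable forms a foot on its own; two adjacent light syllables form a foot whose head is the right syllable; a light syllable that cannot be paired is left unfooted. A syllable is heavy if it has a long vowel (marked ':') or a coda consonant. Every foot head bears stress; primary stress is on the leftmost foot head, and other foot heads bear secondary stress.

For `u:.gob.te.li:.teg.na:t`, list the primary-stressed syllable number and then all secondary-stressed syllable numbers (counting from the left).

Weights: 1 u: H, 2 gob H, 3 te L, 4 li: H, 5 teg H, 6 na:t H.
Parse right to left (heavy = foot alone; LL = one foot; stranded L unfooted): (ˈu:) (ˈgob) te (ˈli:) (ˈteg) (ˈna:t).
Foot heads: 1, 2, 4, 5, 6.
Primary stress on the leftmost head = syllable 1.
Secondary stress on 2, 4, 5, 6: ˈu:.ˌgob.te.ˌli:.ˌteg.ˌna:t.

primary 1, secondary 2, 4, 5, 6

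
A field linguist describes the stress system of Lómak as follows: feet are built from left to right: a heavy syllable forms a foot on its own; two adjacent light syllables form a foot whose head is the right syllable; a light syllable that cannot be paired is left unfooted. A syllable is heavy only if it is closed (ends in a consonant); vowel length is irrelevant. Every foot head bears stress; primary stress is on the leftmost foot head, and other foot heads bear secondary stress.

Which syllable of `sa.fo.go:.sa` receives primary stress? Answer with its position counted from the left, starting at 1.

Weights: 1 sa L, 2 fo L, 3 go: L, 4 sa L.
Parse left to right (heavy = foot alone; LL = one foot; stranded L unfooted): (sa.ˈfo) (go:.ˈsa).
Foot heads: 2, 4.
Primary stress on the leftmost head = syllable 2.
Primary stress: syllable 2 → sa.ˈfo.go:.sa.

2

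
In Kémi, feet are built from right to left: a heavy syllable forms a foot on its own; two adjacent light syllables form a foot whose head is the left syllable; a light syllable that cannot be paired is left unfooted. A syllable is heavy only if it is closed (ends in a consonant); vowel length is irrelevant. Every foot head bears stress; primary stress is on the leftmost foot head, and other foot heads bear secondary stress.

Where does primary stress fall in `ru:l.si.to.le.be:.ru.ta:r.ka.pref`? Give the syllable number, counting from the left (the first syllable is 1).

Weights: 1 ru:l H, 2 si L, 3 to L, 4 le L, 5 be: L, 6 ru L, 7 ta:r H, 8 ka L, 9 pref H.
Parse right to left (heavy = foot alone; LL = one foot; stranded L unfooted): (ˈru:l) si (ˈto.le) (ˈbe:.ru) (ˈta:r) ka (ˈpref).
Foot heads: 1, 3, 5, 7, 9.
Primary stress on the leftmost head = syllable 1.
Primary stress: syllable 1 → ˈru:l.si.to.le.be:.ru.ta:r.ka.pref.

1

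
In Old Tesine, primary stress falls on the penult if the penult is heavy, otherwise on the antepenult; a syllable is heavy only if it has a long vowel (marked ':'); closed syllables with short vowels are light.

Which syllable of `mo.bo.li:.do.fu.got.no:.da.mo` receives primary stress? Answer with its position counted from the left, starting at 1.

7

Weights: 7 no: H, 8 da L, 9 mo L.
The penult (syllable 8, da) is light, so stress falls on the antepenult (syllable 7, no:).
Primary stress: syllable 7 → mo.bo.li:.do.fu.got.ˈno:.da.mo.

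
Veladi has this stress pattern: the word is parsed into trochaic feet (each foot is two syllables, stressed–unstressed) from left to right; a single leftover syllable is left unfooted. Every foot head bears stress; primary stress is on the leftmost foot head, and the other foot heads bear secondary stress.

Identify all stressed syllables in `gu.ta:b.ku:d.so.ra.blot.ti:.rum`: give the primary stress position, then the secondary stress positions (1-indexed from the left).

primary 1, secondary 3, 5, 7

Parse left to right into trochaic (ˈσσ) feet: (ˈgu.ta:b) (ˈku:d.so) (ˈra.blot) (ˈti:.rum).
Foot heads (stressed positions): 1, 3, 5, 7.
End Rule Leftmost: primary stress on the leftmost head = syllable 1.
Secondary stress on 3, 5, 7: ˈgu.ta:b.ˌku:d.so.ˌra.blot.ˌti:.rum.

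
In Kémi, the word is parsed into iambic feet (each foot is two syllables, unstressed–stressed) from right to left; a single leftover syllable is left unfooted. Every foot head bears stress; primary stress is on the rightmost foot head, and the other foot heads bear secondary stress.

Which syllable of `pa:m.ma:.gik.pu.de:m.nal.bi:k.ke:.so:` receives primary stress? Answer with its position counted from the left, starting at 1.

9

Parse right to left into iambic (σˈσ) feet: pa:m (ma:.ˈgik) (pu.ˈde:m) (nal.ˈbi:k) (ke:.ˈso:). Syllable 1 is left unfooted.
Foot heads (stressed positions): 3, 5, 7, 9.
End Rule Rightmost: primary stress on the rightmost head = syllable 9.
Primary stress: syllable 9 → pa:m.ma:.gik.pu.de:m.nal.bi:k.ke:.ˈso:.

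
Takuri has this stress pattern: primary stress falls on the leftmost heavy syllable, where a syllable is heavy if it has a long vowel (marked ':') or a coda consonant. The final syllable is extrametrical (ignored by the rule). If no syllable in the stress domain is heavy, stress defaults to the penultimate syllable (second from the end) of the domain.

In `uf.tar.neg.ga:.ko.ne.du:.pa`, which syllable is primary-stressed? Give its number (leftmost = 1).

The final syllable (8, pa) is extrametrical; the stress domain is syllables 1–7.
Weights: 1 uf H, 2 tar H, 3 neg H, 4 ga: H, 5 ko L, 6 ne L, 7 du: H.
Heavy syllables in the domain: 1, 2, 3, 4, 7. The leftmost is syllable 1 (uf).
Primary stress: syllable 1 → ˈuf.tar.neg.ga:.ko.ne.du:.pa.

1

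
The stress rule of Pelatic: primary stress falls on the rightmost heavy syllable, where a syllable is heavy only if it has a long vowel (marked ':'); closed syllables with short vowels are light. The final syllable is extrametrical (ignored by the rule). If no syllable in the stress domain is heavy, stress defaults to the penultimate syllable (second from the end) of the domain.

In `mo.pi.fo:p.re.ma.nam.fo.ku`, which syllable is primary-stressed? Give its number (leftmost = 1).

The final syllable (8, ku) is extrametrical; the stress domain is syllables 1–7.
Weights: 1 mo L, 2 pi L, 3 fo:p H, 4 re L, 5 ma L, 6 nam L, 7 fo L.
Heavy syllables in the domain: 3. The rightmost is syllable 3 (fo:p).
Primary stress: syllable 3 → mo.pi.ˈfo:p.re.ma.nam.fo.ku.

3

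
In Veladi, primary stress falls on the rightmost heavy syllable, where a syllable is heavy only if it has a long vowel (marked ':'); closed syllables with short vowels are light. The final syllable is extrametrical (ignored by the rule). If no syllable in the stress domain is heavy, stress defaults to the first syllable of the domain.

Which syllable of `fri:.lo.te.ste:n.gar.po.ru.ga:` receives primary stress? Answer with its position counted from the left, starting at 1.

The final syllable (8, ga:) is extrametrical; the stress domain is syllables 1–7.
Weights: 1 fri: H, 2 lo L, 3 te L, 4 ste:n H, 5 gar L, 6 po L, 7 ru L.
Heavy syllables in the domain: 1, 4. The rightmost is syllable 4 (ste:n).
Primary stress: syllable 4 → fri:.lo.te.ˈste:n.gar.po.ru.ga:.

4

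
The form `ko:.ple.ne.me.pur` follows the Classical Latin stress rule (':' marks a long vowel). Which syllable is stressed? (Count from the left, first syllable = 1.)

Classical Latin: stress the penult if heavy (long vowel or closed), else the antepenult.
Weights: 3 ne L, 4 me L, 5 pur H.
The penult (syllable 4, me) is light, so stress falls on the antepenult (syllable 3, ne).
Stress on syllable 3: ko:.ple.ˈne.me.pur.

3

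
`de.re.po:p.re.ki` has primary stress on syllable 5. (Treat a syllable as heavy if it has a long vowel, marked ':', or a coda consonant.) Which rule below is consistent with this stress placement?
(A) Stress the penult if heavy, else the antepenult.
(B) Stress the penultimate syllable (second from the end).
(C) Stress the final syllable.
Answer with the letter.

C

Rule A → syllable 3 (observed: 5).
Rule B → syllable 4 (observed: 5).
Rule C → syllable 5 ✓.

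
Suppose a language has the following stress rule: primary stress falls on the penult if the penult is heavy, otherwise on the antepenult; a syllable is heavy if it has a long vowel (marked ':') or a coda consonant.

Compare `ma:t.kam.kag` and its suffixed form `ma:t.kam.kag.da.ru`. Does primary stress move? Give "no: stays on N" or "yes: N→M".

yes: 2→3

Base `ma:t.kam.kag` (3 syllables):
  Weights: 1 ma:t H, 2 kam H, 3 kag H.
  The penult (syllable 2, kam) is heavy, so it takes stress.
  → primary stress on syllable 2.
Suffixed `ma:t.kam.kag.da.ru` (5 syllables):
  Weights: 3 kag H, 4 da L, 5 ru L.
  The penult (syllable 4, da) is light, so stress falls on the antepenult (syllable 3, kag).
  → primary stress on syllable 3.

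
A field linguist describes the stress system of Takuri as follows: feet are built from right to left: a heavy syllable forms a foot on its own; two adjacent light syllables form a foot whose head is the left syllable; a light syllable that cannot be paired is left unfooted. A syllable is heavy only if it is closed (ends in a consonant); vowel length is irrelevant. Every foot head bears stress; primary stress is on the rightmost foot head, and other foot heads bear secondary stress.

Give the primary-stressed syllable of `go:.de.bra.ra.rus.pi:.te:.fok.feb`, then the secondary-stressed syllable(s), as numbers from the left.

primary 9, secondary 1, 3, 5, 6, 8

Weights: 1 go: L, 2 de L, 3 bra L, 4 ra L, 5 rus H, 6 pi: L, 7 te: L, 8 fok H, 9 feb H.
Parse right to left (heavy = foot alone; LL = one foot; stranded L unfooted): (ˈgo:.de) (ˈbra.ra) (ˈrus) (ˈpi:.te:) (ˈfok) (ˈfeb).
Foot heads: 1, 3, 5, 6, 8, 9.
Primary stress on the rightmost head = syllable 9.
Secondary stress on 1, 3, 5, 6, 8: ˌgo:.de.ˌbra.ra.ˌrus.ˌpi:.te:.ˌfok.ˈfeb.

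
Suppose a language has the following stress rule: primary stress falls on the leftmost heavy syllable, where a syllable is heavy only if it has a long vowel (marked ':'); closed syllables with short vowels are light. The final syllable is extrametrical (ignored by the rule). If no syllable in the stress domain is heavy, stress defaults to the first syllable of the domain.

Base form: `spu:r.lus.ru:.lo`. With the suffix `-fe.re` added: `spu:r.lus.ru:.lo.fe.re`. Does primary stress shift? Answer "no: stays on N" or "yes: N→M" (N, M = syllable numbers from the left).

Base `spu:r.lus.ru:.lo` (4 syllables):
  The final syllable (4, lo) is extrametrical; the stress domain is syllables 1–3.
  Weights: 1 spu:r H, 2 lus L, 3 ru: H.
  Heavy syllables in the domain: 1, 3. The leftmost is syllable 1 (spu:r).
  → primary stress on syllable 1.
Suffixed `spu:r.lus.ru:.lo.fe.re` (6 syllables):
  The final syllable (6, re) is extrametrical; the stress domain is syllables 1–5.
  Weights: 1 spu:r H, 2 lus L, 3 ru: H, 4 lo L, 5 fe L.
  Heavy syllables in the domain: 1, 3. The leftmost is syllable 1 (spu:r).
  → primary stress on syllable 1.

no: stays on 1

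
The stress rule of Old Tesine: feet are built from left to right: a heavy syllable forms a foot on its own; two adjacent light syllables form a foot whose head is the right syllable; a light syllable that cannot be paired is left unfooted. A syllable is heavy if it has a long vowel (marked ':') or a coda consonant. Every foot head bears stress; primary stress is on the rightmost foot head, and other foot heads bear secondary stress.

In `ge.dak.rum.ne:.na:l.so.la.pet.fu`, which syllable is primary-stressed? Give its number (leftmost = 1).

Weights: 1 ge L, 2 dak H, 3 rum H, 4 ne: H, 5 na:l H, 6 so L, 7 la L, 8 pet H, 9 fu L.
Parse left to right (heavy = foot alone; LL = one foot; stranded L unfooted): ge (ˈdak) (ˈrum) (ˈne:) (ˈna:l) (so.ˈla) (ˈpet) fu.
Foot heads: 2, 3, 4, 5, 7, 8.
Primary stress on the rightmost head = syllable 8.
Primary stress: syllable 8 → ge.dak.rum.ne:.na:l.so.la.ˈpet.fu.

8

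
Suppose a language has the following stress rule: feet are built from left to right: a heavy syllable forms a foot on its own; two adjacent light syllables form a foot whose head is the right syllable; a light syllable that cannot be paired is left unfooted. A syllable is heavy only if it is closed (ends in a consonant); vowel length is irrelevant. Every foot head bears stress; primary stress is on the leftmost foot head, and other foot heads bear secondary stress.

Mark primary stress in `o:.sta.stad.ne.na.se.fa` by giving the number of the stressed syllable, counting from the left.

2

Weights: 1 o: L, 2 sta L, 3 stad H, 4 ne L, 5 na L, 6 se L, 7 fa L.
Parse left to right (heavy = foot alone; LL = one foot; stranded L unfooted): (o:.ˈsta) (ˈstad) (ne.ˈna) (se.ˈfa).
Foot heads: 2, 3, 5, 7.
Primary stress on the leftmost head = syllable 2.
Primary stress: syllable 2 → o:.ˈsta.stad.ne.na.se.fa.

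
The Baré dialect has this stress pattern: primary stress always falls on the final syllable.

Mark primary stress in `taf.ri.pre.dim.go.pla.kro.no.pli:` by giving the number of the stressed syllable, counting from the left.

The word has 9 syllables; the final syllable is syllable 9 (pli:).
Primary stress: syllable 9 → taf.ri.pre.dim.go.pla.kro.no.ˈpli:.

9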